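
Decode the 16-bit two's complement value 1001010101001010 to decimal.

MSB is 1, so the value is negative. Find the magnitude:
1. Invert bits:  0110101010110101
2. Add 1:        0110101010110110  = 27318
3. Apply sign:   -27318

Answer: -27318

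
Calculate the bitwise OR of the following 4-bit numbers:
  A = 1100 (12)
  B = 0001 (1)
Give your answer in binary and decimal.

Apply | to each column (1 where either bit is 1):
  1100
| 0001
------
  1101

Answer: 1101 (13)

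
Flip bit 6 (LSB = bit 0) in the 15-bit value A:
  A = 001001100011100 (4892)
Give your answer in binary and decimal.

Mask = 1 << 6 = 000000001000000
Bit 6 of A is 0; XOR with the mask flips it to 1.
  001001100011100
^ 000000001000000
-----------------
  001001101011100

Answer: 001001101011100 (4956)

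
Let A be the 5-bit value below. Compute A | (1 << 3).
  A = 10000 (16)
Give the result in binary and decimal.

Mask = 1 << 3 = 01000
Bit 3 of A is 0, so OR-ing with the mask flips it to 1.
  10000
| 01000
-------
  11000

Answer: 11000 (24)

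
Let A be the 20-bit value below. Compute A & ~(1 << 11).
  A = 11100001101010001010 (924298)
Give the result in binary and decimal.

Mask = ~(1 << 11) = 11111111011111111111
Bit 11 of A is 1, so AND-ing with the mask clears it to 0.
  11100001101010001010
& 11111111011111111111
----------------------
  11100001001010001010

Answer: 11100001001010001010 (922250)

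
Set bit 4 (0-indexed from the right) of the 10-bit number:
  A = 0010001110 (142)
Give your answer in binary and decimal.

Mask = 1 << 4 = 0000010000
Bit 4 of A is 0, so OR-ing with the mask flips it to 1.
  0010001110
| 0000010000
------------
  0010011110

Answer: 0010011110 (158)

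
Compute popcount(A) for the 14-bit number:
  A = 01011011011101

01011011011101
1-bits at positions (from bit 0 = LSB): 0, 2, 3, 4, 6, 7, 9, 10, 12
Count = 9

Answer: 9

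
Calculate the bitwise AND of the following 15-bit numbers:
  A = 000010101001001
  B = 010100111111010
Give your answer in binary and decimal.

Apply & to each column (1 only where both bits are 1):
  000010101001001
& 010100111111010
-----------------
  000000101001000

Answer: 000000101001000 (328)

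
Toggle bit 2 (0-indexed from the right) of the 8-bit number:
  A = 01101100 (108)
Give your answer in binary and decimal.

Mask = 1 << 2 = 00000100
Bit 2 of A is 1; XOR with the mask flips it to 0.
  01101100
^ 00000100
----------
  01101000

Answer: 01101000 (104)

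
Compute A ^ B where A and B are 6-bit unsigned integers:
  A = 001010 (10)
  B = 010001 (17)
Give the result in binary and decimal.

Apply ^ to each column (1 where bits differ):
  001010
^ 010001
--------
  011011

Answer: 011011 (27)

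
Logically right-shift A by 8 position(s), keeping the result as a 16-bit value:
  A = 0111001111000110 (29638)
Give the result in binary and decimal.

Logical shift right by 8: drop the bottom 8 bit(s), prepend 8 zero(s) on the left.
  0111001111000110  ->  keep [01110011], discard [11000110], prepend 00000000
= 0000000001110011

Answer: 0000000001110011 (115)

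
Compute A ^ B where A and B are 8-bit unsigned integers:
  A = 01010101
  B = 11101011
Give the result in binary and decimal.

Apply ^ to each column (1 where bits differ):
  01010101
^ 11101011
----------
  10111110

Answer: 10111110 (190)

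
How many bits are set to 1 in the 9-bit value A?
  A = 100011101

100011101
1-bits at positions (from bit 0 = LSB): 0, 2, 3, 4, 8
Count = 5

Answer: 5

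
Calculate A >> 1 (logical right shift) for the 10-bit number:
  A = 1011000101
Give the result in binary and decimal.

Logical shift right by 1: drop the bottom 1 bit(s), prepend 1 zero(s) on the left.
  1011000101  ->  keep [101100010], discard [1], prepend 0
= 0101100010

Answer: 0101100010 (354)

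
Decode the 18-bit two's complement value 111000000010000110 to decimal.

MSB is 1, so the value is negative. Find the magnitude:
1. Invert bits:  000111111101111001
2. Add 1:        000111111101111010  = 32634
3. Apply sign:   -32634

Answer: -32634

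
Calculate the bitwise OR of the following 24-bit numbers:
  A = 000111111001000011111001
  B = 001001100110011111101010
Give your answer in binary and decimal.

Apply | to each column (1 where either bit is 1):
  000111111001000011111001
| 001001100110011111101010
--------------------------
  001111111111011111111011

Answer: 001111111111011111111011 (4192251)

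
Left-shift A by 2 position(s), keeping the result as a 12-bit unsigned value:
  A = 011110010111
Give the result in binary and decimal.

Shift left by 2: drop the top 2 bit(s), append 2 zero(s) on the right.
  011110010111  ->  discard [01], keep [1110010111], append 00
= 111001011100

Answer: 111001011100 (3676)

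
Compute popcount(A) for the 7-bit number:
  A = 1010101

1010101
1-bits at positions (from bit 0 = LSB): 0, 2, 4, 6
Count = 4

Answer: 4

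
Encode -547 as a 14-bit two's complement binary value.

1. Binary of +547:  00001000100011
2. Invert bits:     11110111011100
3. Add 1:           11110111011101

Answer: 11110111011101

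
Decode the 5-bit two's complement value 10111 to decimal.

MSB is 1, so the value is negative. Find the magnitude:
1. Invert bits:  01000
2. Add 1:        01001  = 9
3. Apply sign:   -9

Answer: -9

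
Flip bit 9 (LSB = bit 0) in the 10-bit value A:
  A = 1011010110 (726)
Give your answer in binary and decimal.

Mask = 1 << 9 = 1000000000
Bit 9 of A is 1; XOR with the mask flips it to 0.
  1011010110
^ 1000000000
------------
  0011010110

Answer: 0011010110 (214)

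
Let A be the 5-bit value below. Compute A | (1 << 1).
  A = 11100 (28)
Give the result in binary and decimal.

Mask = 1 << 1 = 00010
Bit 1 of A is 0, so OR-ing with the mask flips it to 1.
  11100
| 00010
-------
  11110

Answer: 11110 (30)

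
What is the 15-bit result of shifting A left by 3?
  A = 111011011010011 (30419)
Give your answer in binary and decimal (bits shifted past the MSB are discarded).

Shift left by 3: drop the top 3 bit(s), append 3 zero(s) on the right.
  111011011010011  ->  discard [111], keep [011011010011], append 000
= 011011010011000

Answer: 011011010011000 (13976)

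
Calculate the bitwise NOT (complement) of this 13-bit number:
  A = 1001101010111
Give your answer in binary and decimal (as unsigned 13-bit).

Flip each bit (0->1, 1->0):
  1001101010111
  0110010101000

Answer: 0110010101000 (3240)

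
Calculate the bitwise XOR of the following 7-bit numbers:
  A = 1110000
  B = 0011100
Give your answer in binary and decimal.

Apply ^ to each column (1 where bits differ):
  1110000
^ 0011100
---------
  1101100

Answer: 1101100 (108)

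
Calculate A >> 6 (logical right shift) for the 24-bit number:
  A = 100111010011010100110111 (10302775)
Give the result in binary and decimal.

Logical shift right by 6: drop the bottom 6 bit(s), prepend 6 zero(s) on the left.
  100111010011010100110111  ->  keep [100111010011010100], discard [110111], prepend 000000
= 000000100111010011010100

Answer: 000000100111010011010100 (160980)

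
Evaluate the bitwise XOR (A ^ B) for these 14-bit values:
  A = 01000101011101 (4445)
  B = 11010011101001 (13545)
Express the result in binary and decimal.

Apply ^ to each column (1 where bits differ):
  01000101011101
^ 11010011101001
----------------
  10010110110100

Answer: 10010110110100 (9652)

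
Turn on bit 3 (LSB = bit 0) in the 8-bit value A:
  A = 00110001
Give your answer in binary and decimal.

Mask = 1 << 3 = 00001000
Bit 3 of A is 0, so OR-ing with the mask flips it to 1.
  00110001
| 00001000
----------
  00111001

Answer: 00111001 (57)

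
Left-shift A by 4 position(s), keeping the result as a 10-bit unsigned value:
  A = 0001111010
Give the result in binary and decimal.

Shift left by 4: drop the top 4 bit(s), append 4 zero(s) on the right.
  0001111010  ->  discard [0001], keep [111010], append 0000
= 1110100000

Answer: 1110100000 (928)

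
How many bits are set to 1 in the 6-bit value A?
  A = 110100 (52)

110100
1-bits at positions (from bit 0 = LSB): 2, 4, 5
Count = 3

Answer: 3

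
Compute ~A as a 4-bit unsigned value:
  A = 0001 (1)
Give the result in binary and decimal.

Flip each bit (0->1, 1->0):
  0001
  1110

Answer: 1110 (14)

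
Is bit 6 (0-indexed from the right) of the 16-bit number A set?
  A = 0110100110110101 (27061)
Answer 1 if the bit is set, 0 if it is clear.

Bit 6 is the 7th from the right.
  0110100110110101
           ^
That bit is 0.

Answer: 0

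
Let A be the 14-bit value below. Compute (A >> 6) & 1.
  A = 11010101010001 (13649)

Bit 6 is the 7th from the right.
  11010101010001
         ^
That bit is 1.

Answer: 1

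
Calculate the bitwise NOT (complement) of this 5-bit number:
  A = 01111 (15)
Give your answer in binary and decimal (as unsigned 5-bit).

Flip each bit (0->1, 1->0):
  01111
  10000

Answer: 10000 (16)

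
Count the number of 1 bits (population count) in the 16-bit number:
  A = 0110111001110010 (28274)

0110111001110010
1-bits at positions (from bit 0 = LSB): 1, 4, 5, 6, 9, 10, 11, 13, 14
Count = 9

Answer: 9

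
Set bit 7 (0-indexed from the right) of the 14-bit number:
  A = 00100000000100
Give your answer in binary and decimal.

Mask = 1 << 7 = 00000010000000
Bit 7 of A is 0, so OR-ing with the mask flips it to 1.
  00100000000100
| 00000010000000
----------------
  00100010000100

Answer: 00100010000100 (2180)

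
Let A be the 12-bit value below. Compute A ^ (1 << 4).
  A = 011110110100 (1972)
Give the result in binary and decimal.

Mask = 1 << 4 = 000000010000
Bit 4 of A is 1; XOR with the mask flips it to 0.
  011110110100
^ 000000010000
--------------
  011110100100

Answer: 011110100100 (1956)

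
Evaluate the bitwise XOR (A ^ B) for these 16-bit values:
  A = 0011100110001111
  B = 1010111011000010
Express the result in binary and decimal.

Apply ^ to each column (1 where bits differ):
  0011100110001111
^ 1010111011000010
------------------
  1001011101001101

Answer: 1001011101001101 (38733)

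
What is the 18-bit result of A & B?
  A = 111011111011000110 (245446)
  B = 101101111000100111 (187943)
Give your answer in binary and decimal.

Apply & to each column (1 only where both bits are 1):
  111011111011000110
& 101101111000100111
--------------------
  101001111000000110

Answer: 101001111000000110 (171526)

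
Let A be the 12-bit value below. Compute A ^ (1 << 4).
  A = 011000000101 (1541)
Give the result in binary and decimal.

Mask = 1 << 4 = 000000010000
Bit 4 of A is 0; XOR with the mask flips it to 1.
  011000000101
^ 000000010000
--------------
  011000010101

Answer: 011000010101 (1557)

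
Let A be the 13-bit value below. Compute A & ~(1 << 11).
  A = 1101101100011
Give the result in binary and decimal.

Mask = ~(1 << 11) = 1011111111111
Bit 11 of A is 1, so AND-ing with the mask clears it to 0.
  1101101100011
& 1011111111111
---------------
  1001101100011

Answer: 1001101100011 (4963)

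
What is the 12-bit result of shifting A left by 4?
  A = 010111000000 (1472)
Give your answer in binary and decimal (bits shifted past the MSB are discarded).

Shift left by 4: drop the top 4 bit(s), append 4 zero(s) on the right.
  010111000000  ->  discard [0101], keep [11000000], append 0000
= 110000000000

Answer: 110000000000 (3072)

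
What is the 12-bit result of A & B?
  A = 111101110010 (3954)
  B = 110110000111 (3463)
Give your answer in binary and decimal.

Apply & to each column (1 only where both bits are 1):
  111101110010
& 110110000111
--------------
  110100000010

Answer: 110100000010 (3330)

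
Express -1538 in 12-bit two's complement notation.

1. Binary of +1538:  011000000010
2. Invert bits:     100111111101
3. Add 1:           100111111110

Answer: 100111111110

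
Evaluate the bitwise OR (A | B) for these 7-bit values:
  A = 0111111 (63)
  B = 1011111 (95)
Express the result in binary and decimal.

Apply | to each column (1 where either bit is 1):
  0111111
| 1011111
---------
  1111111

Answer: 1111111 (127)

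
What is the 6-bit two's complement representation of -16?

1. Binary of +16:  010000
2. Invert bits:     101111
3. Add 1:           110000

Answer: 110000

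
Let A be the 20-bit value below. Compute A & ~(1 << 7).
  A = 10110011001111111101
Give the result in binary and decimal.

Mask = ~(1 << 7) = 11111111111101111111
Bit 7 of A is 1, so AND-ing with the mask clears it to 0.
  10110011001111111101
& 11111111111101111111
----------------------
  10110011001101111101

Answer: 10110011001101111101 (734077)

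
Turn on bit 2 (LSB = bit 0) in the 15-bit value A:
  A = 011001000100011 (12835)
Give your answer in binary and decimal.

Mask = 1 << 2 = 000000000000100
Bit 2 of A is 0, so OR-ing with the mask flips it to 1.
  011001000100011
| 000000000000100
-----------------
  011001000100111

Answer: 011001000100111 (12839)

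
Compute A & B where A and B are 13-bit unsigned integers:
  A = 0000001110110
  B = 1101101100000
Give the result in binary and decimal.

Apply & to each column (1 only where both bits are 1):
  0000001110110
& 1101101100000
---------------
  0000001100000

Answer: 0000001100000 (96)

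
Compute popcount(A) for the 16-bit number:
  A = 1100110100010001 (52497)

1100110100010001
1-bits at positions (from bit 0 = LSB): 0, 4, 8, 10, 11, 14, 15
Count = 7

Answer: 7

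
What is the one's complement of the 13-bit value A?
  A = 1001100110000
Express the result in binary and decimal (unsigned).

Flip each bit (0->1, 1->0):
  1001100110000
  0110011001111

Answer: 0110011001111 (3279)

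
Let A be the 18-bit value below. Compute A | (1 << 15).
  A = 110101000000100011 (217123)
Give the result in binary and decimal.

Mask = 1 << 15 = 001000000000000000
Bit 15 of A is 0, so OR-ing with the mask flips it to 1.
  110101000000100011
| 001000000000000000
--------------------
  111101000000100011

Answer: 111101000000100011 (249891)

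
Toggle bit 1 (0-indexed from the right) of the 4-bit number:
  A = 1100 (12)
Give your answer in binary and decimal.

Mask = 1 << 1 = 0010
Bit 1 of A is 0; XOR with the mask flips it to 1.
  1100
^ 0010
------
  1110

Answer: 1110 (14)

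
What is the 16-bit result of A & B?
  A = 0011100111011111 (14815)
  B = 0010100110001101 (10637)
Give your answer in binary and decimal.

Apply & to each column (1 only where both bits are 1):
  0011100111011111
& 0010100110001101
------------------
  0010100110001101

Answer: 0010100110001101 (10637)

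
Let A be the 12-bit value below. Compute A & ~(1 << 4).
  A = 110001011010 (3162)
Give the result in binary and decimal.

Mask = ~(1 << 4) = 111111101111
Bit 4 of A is 1, so AND-ing with the mask clears it to 0.
  110001011010
& 111111101111
--------------
  110001001010

Answer: 110001001010 (3146)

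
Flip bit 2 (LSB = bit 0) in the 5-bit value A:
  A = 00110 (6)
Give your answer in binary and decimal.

Mask = 1 << 2 = 00100
Bit 2 of A is 1; XOR with the mask flips it to 0.
  00110
^ 00100
-------
  00010

Answer: 00010 (2)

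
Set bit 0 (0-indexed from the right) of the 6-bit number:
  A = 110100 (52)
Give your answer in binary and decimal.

Mask = 1 << 0 = 000001
Bit 0 of A is 0, so OR-ing with the mask flips it to 1.
  110100
| 000001
--------
  110101

Answer: 110101 (53)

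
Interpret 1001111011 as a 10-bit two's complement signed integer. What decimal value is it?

MSB is 1, so the value is negative. Find the magnitude:
1. Invert bits:  0110000100
2. Add 1:        0110000101  = 389
3. Apply sign:   -389

Answer: -389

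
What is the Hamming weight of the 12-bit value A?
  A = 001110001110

001110001110
1-bits at positions (from bit 0 = LSB): 1, 2, 3, 7, 8, 9
Count = 6

Answer: 6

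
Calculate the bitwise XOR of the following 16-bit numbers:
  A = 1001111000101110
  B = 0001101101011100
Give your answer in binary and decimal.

Apply ^ to each column (1 where bits differ):
  1001111000101110
^ 0001101101011100
------------------
  1000010101110010

Answer: 1000010101110010 (34162)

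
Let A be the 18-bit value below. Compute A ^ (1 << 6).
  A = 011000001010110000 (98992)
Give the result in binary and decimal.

Mask = 1 << 6 = 000000000001000000
Bit 6 of A is 0; XOR with the mask flips it to 1.
  011000001010110000
^ 000000000001000000
--------------------
  011000001011110000

Answer: 011000001011110000 (99056)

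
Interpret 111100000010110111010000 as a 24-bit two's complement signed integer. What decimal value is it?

MSB is 1, so the value is negative. Find the magnitude:
1. Invert bits:  000011111101001000101111
2. Add 1:        000011111101001000110000  = 1036848
3. Apply sign:   -1036848

Answer: -1036848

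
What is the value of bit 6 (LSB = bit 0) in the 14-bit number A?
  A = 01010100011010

Bit 6 is the 7th from the right.
  01010100011010
         ^
That bit is 0.

Answer: 0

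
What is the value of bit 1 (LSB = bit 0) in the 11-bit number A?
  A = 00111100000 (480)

Bit 1 is the 2nd from the right.
  00111100000
           ^
That bit is 0.

Answer: 0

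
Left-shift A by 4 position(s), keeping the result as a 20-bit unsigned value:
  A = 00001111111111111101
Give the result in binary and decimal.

Shift left by 4: drop the top 4 bit(s), append 4 zero(s) on the right.
  00001111111111111101  ->  discard [0000], keep [1111111111111101], append 0000
= 11111111111111010000

Answer: 11111111111111010000 (1048528)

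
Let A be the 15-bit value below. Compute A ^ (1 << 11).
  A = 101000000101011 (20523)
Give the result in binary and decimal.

Mask = 1 << 11 = 000100000000000
Bit 11 of A is 0; XOR with the mask flips it to 1.
  101000000101011
^ 000100000000000
-----------------
  101100000101011

Answer: 101100000101011 (22571)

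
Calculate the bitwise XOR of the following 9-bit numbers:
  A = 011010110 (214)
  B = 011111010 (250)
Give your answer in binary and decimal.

Apply ^ to each column (1 where bits differ):
  011010110
^ 011111010
-----------
  000101100

Answer: 000101100 (44)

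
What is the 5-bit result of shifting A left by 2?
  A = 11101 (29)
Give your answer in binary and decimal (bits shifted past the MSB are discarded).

Shift left by 2: drop the top 2 bit(s), append 2 zero(s) on the right.
  11101  ->  discard [11], keep [101], append 00
= 10100

Answer: 10100 (20)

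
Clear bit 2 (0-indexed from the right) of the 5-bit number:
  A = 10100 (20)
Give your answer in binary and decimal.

Mask = ~(1 << 2) = 11011
Bit 2 of A is 1, so AND-ing with the mask clears it to 0.
  10100
& 11011
-------
  10000

Answer: 10000 (16)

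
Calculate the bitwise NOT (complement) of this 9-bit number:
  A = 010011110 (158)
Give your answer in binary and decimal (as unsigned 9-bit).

Flip each bit (0->1, 1->0):
  010011110
  101100001

Answer: 101100001 (353)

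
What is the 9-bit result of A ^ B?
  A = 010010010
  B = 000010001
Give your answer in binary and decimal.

Apply ^ to each column (1 where bits differ):
  010010010
^ 000010001
-----------
  010000011

Answer: 010000011 (131)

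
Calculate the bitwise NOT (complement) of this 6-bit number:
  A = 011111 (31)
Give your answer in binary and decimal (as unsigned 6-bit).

Flip each bit (0->1, 1->0):
  011111
  100000

Answer: 100000 (32)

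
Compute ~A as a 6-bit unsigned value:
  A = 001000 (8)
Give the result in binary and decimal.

Flip each bit (0->1, 1->0):
  001000
  110111

Answer: 110111 (55)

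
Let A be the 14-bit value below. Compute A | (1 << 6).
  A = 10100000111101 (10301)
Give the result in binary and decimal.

Mask = 1 << 6 = 00000001000000
Bit 6 of A is 0, so OR-ing with the mask flips it to 1.
  10100000111101
| 00000001000000
----------------
  10100001111101

Answer: 10100001111101 (10365)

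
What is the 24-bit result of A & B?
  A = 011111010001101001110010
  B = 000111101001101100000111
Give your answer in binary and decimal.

Apply & to each column (1 only where both bits are 1):
  011111010001101001110010
& 000111101001101100000111
--------------------------
  000111000001101000000010

Answer: 000111000001101000000010 (1841666)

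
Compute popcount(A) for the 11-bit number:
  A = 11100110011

11100110011
1-bits at positions (from bit 0 = LSB): 0, 1, 4, 5, 8, 9, 10
Count = 7

Answer: 7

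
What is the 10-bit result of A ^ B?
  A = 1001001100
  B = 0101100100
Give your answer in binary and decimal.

Apply ^ to each column (1 where bits differ):
  1001001100
^ 0101100100
------------
  1100101000

Answer: 1100101000 (808)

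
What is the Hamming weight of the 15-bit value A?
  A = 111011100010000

111011100010000
1-bits at positions (from bit 0 = LSB): 4, 8, 9, 10, 12, 13, 14
Count = 7

Answer: 7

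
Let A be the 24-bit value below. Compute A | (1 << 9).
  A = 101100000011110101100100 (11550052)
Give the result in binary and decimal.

Mask = 1 << 9 = 000000000000001000000000
Bit 9 of A is 0, so OR-ing with the mask flips it to 1.
  101100000011110101100100
| 000000000000001000000000
--------------------------
  101100000011111101100100

Answer: 101100000011111101100100 (11550564)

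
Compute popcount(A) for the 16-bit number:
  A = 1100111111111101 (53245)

1100111111111101
1-bits at positions (from bit 0 = LSB): 0, 2, 3, 4, 5, 6, 7, 8, 9, 10, 11, 14, 15
Count = 13

Answer: 13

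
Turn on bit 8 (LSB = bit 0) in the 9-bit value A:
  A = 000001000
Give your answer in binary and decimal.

Mask = 1 << 8 = 100000000
Bit 8 of A is 0, so OR-ing with the mask flips it to 1.
  000001000
| 100000000
-----------
  100001000

Answer: 100001000 (264)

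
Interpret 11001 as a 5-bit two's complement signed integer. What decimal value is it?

MSB is 1, so the value is negative. Find the magnitude:
1. Invert bits:  00110
2. Add 1:        00111  = 7
3. Apply sign:   -7

Answer: -7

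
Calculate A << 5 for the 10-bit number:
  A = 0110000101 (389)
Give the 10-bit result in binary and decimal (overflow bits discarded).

Shift left by 5: drop the top 5 bit(s), append 5 zero(s) on the right.
  0110000101  ->  discard [01100], keep [00101], append 00000
= 0010100000

Answer: 0010100000 (160)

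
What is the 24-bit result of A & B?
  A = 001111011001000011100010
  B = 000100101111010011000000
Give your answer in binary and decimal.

Apply & to each column (1 only where both bits are 1):
  001111011001000011100010
& 000100101111010011000000
--------------------------
  000100001001000011000000

Answer: 000100001001000011000000 (1085632)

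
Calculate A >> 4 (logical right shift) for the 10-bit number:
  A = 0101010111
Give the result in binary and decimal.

Logical shift right by 4: drop the bottom 4 bit(s), prepend 4 zero(s) on the left.
  0101010111  ->  keep [010101], discard [0111], prepend 0000
= 0000010101

Answer: 0000010101 (21)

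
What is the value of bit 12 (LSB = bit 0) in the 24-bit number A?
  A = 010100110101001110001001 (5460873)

Bit 12 is the 13th from the right.
  010100110101001110001001
             ^
That bit is 1.

Answer: 1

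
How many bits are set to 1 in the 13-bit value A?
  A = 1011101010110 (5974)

1011101010110
1-bits at positions (from bit 0 = LSB): 1, 2, 4, 6, 8, 9, 10, 12
Count = 8

Answer: 8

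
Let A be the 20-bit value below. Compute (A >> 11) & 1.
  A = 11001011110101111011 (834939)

Bit 11 is the 12th from the right.
  11001011110101111011
          ^
That bit is 1.

Answer: 1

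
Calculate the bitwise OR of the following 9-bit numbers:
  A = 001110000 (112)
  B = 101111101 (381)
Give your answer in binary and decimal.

Apply | to each column (1 where either bit is 1):
  001110000
| 101111101
-----------
  101111101

Answer: 101111101 (381)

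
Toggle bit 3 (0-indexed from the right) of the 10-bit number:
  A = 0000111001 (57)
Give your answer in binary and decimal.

Mask = 1 << 3 = 0000001000
Bit 3 of A is 1; XOR with the mask flips it to 0.
  0000111001
^ 0000001000
------------
  0000110001

Answer: 0000110001 (49)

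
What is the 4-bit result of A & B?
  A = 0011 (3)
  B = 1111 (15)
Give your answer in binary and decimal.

Apply & to each column (1 only where both bits are 1):
  0011
& 1111
------
  0011

Answer: 0011 (3)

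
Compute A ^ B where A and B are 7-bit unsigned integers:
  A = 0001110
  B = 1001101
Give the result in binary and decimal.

Apply ^ to each column (1 where bits differ):
  0001110
^ 1001101
---------
  1000011

Answer: 1000011 (67)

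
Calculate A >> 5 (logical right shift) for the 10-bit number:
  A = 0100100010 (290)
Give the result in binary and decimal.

Logical shift right by 5: drop the bottom 5 bit(s), prepend 5 zero(s) on the left.
  0100100010  ->  keep [01001], discard [00010], prepend 00000
= 0000001001

Answer: 0000001001 (9)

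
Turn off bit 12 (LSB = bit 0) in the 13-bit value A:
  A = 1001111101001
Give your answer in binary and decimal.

Mask = ~(1 << 12) = 0111111111111
Bit 12 of A is 1, so AND-ing with the mask clears it to 0.
  1001111101001
& 0111111111111
---------------
  0001111101001

Answer: 0001111101001 (1001)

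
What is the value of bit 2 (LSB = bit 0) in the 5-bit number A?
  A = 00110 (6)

Bit 2 is the 3rd from the right.
  00110
    ^
That bit is 1.

Answer: 1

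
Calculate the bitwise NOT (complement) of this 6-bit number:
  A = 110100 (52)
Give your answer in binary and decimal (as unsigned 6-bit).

Flip each bit (0->1, 1->0):
  110100
  001011

Answer: 001011 (11)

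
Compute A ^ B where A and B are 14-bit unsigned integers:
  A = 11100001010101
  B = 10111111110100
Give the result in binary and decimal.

Apply ^ to each column (1 where bits differ):
  11100001010101
^ 10111111110100
----------------
  01011110100001

Answer: 01011110100001 (6049)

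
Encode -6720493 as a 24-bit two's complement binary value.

1. Binary of +6720493:  011001101000101111101101
2. Invert bits:     100110010111010000010010
3. Add 1:           100110010111010000010011

Answer: 100110010111010000010011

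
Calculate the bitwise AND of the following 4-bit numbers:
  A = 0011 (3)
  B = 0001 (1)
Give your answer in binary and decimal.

Apply & to each column (1 only where both bits are 1):
  0011
& 0001
------
  0001

Answer: 0001 (1)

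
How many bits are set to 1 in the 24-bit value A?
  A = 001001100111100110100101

001001100111100110100101
1-bits at positions (from bit 0 = LSB): 0, 2, 5, 7, 8, 11, 12, 13, 14, 17, 18, 21
Count = 12

Answer: 12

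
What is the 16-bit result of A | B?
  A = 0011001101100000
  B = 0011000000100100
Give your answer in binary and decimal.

Apply | to each column (1 where either bit is 1):
  0011001101100000
| 0011000000100100
------------------
  0011001101100100

Answer: 0011001101100100 (13156)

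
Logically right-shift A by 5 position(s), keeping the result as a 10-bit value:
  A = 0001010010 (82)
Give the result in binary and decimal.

Logical shift right by 5: drop the bottom 5 bit(s), prepend 5 zero(s) on the left.
  0001010010  ->  keep [00010], discard [10010], prepend 00000
= 0000000010

Answer: 0000000010 (2)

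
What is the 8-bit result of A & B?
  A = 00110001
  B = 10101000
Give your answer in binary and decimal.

Apply & to each column (1 only where both bits are 1):
  00110001
& 10101000
----------
  00100000

Answer: 00100000 (32)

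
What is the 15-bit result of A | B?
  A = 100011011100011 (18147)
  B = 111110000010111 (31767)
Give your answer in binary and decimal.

Apply | to each column (1 where either bit is 1):
  100011011100011
| 111110000010111
-----------------
  111111011110111

Answer: 111111011110111 (32503)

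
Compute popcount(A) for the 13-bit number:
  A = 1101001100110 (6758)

1101001100110
1-bits at positions (from bit 0 = LSB): 1, 2, 5, 6, 9, 11, 12
Count = 7

Answer: 7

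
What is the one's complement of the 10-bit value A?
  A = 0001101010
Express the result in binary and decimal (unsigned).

Flip each bit (0->1, 1->0):
  0001101010
  1110010101

Answer: 1110010101 (917)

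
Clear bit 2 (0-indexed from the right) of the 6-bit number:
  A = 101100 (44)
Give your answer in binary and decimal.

Mask = ~(1 << 2) = 111011
Bit 2 of A is 1, so AND-ing with the mask clears it to 0.
  101100
& 111011
--------
  101000

Answer: 101000 (40)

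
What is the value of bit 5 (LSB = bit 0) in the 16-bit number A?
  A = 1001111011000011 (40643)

Bit 5 is the 6th from the right.
  1001111011000011
            ^
That bit is 0.

Answer: 0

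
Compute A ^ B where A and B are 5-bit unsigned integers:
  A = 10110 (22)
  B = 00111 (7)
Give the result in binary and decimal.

Apply ^ to each column (1 where bits differ):
  10110
^ 00111
-------
  10001

Answer: 10001 (17)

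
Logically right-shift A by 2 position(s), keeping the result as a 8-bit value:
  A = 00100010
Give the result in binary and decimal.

Logical shift right by 2: drop the bottom 2 bit(s), prepend 2 zero(s) on the left.
  00100010  ->  keep [001000], discard [10], prepend 00
= 00001000

Answer: 00001000 (8)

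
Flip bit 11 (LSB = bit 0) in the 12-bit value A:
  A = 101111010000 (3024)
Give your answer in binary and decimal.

Mask = 1 << 11 = 100000000000
Bit 11 of A is 1; XOR with the mask flips it to 0.
  101111010000
^ 100000000000
--------------
  001111010000

Answer: 001111010000 (976)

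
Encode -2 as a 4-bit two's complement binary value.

1. Binary of +2:  0010
2. Invert bits:     1101
3. Add 1:           1110

Answer: 1110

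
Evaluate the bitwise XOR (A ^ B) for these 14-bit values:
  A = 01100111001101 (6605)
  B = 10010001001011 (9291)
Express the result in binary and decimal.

Apply ^ to each column (1 where bits differ):
  01100111001101
^ 10010001001011
----------------
  11110110000110

Answer: 11110110000110 (15750)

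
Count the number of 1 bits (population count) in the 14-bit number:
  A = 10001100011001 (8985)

10001100011001
1-bits at positions (from bit 0 = LSB): 0, 3, 4, 8, 9, 13
Count = 6

Answer: 6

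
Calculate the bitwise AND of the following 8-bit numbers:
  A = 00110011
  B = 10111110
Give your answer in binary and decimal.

Apply & to each column (1 only where both bits are 1):
  00110011
& 10111110
----------
  00110010

Answer: 00110010 (50)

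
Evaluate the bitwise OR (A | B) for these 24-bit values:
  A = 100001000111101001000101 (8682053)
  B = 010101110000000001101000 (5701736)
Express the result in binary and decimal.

Apply | to each column (1 where either bit is 1):
  100001000111101001000101
| 010101110000000001101000
--------------------------
  110101110111101001101101

Answer: 110101110111101001101101 (14121581)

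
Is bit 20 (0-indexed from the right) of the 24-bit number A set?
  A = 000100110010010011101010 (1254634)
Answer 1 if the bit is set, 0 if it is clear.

Bit 20 is the 21st from the right.
  000100110010010011101010
     ^
That bit is 1.

Answer: 1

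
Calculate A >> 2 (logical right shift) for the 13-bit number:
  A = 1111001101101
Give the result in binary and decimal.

Logical shift right by 2: drop the bottom 2 bit(s), prepend 2 zero(s) on the left.
  1111001101101  ->  keep [11110011011], discard [01], prepend 00
= 0011110011011

Answer: 0011110011011 (1947)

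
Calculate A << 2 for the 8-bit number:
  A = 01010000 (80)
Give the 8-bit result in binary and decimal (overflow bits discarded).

Shift left by 2: drop the top 2 bit(s), append 2 zero(s) on the right.
  01010000  ->  discard [01], keep [010000], append 00
= 01000000

Answer: 01000000 (64)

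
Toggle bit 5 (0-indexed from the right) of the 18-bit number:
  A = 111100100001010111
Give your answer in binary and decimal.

Mask = 1 << 5 = 000000000000100000
Bit 5 of A is 0; XOR with the mask flips it to 1.
  111100100001010111
^ 000000000000100000
--------------------
  111100100001110111

Answer: 111100100001110111 (247927)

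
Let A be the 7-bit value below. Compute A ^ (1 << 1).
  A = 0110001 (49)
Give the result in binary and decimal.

Mask = 1 << 1 = 0000010
Bit 1 of A is 0; XOR with the mask flips it to 1.
  0110001
^ 0000010
---------
  0110011

Answer: 0110011 (51)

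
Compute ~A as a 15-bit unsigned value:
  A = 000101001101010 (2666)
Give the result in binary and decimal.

Flip each bit (0->1, 1->0):
  000101001101010
  111010110010101

Answer: 111010110010101 (30101)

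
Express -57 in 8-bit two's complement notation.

1. Binary of +57:  00111001
2. Invert bits:     11000110
3. Add 1:           11000111

Answer: 11000111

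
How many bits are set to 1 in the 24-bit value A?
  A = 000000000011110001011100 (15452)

000000000011110001011100
1-bits at positions (from bit 0 = LSB): 2, 3, 4, 6, 10, 11, 12, 13
Count = 8

Answer: 8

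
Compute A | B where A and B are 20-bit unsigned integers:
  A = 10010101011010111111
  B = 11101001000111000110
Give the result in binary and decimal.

Apply | to each column (1 where either bit is 1):
  10010101011010111111
| 11101001000111000110
----------------------
  11111101011111111111

Answer: 11111101011111111111 (1038335)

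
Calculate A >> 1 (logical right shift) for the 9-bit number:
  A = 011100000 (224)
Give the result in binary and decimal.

Logical shift right by 1: drop the bottom 1 bit(s), prepend 1 zero(s) on the left.
  011100000  ->  keep [01110000], discard [0], prepend 0
= 001110000

Answer: 001110000 (112)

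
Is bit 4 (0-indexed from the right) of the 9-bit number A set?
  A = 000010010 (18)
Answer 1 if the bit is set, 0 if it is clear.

Bit 4 is the 5th from the right.
  000010010
      ^
That bit is 1.

Answer: 1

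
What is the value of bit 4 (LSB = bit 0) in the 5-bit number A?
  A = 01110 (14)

Bit 4 is the 5th from the right.
  01110
  ^
That bit is 0.

Answer: 0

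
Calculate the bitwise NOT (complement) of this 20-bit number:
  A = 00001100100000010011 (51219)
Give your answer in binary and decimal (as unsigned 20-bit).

Flip each bit (0->1, 1->0):
  00001100100000010011
  11110011011111101100

Answer: 11110011011111101100 (997356)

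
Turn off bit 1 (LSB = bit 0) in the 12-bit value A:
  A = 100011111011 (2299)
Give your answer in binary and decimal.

Mask = ~(1 << 1) = 111111111101
Bit 1 of A is 1, so AND-ing with the mask clears it to 0.
  100011111011
& 111111111101
--------------
  100011111001

Answer: 100011111001 (2297)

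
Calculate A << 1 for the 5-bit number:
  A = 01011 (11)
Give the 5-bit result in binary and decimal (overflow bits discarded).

Shift left by 1: drop the top 1 bit(s), append 1 zero(s) on the right.
  01011  ->  discard [0], keep [1011], append 0
= 10110

Answer: 10110 (22)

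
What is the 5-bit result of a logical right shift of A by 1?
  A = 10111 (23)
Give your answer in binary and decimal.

Logical shift right by 1: drop the bottom 1 bit(s), prepend 1 zero(s) on the left.
  10111  ->  keep [1011], discard [1], prepend 0
= 01011

Answer: 01011 (11)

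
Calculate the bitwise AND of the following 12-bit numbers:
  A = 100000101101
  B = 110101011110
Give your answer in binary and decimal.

Apply & to each column (1 only where both bits are 1):
  100000101101
& 110101011110
--------------
  100000001100

Answer: 100000001100 (2060)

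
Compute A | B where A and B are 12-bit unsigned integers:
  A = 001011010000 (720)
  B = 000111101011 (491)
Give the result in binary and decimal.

Apply | to each column (1 where either bit is 1):
  001011010000
| 000111101011
--------------
  001111111011

Answer: 001111111011 (1019)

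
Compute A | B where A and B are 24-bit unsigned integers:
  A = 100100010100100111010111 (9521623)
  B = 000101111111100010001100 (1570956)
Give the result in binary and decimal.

Apply | to each column (1 where either bit is 1):
  100100010100100111010111
| 000101111111100010001100
--------------------------
  100101111111100111011111

Answer: 100101111111100111011111 (9959903)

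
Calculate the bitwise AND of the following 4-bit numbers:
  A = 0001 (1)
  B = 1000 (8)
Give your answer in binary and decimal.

Apply & to each column (1 only where both bits are 1):
  0001
& 1000
------
  0000

Answer: 0000 (0)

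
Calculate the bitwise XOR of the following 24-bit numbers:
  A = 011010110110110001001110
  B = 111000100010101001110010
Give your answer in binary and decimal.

Apply ^ to each column (1 where bits differ):
  011010110110110001001110
^ 111000100010101001110010
--------------------------
  100010010100011000111100

Answer: 100010010100011000111100 (8996412)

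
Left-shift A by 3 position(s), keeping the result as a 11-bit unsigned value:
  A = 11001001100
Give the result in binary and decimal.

Shift left by 3: drop the top 3 bit(s), append 3 zero(s) on the right.
  11001001100  ->  discard [110], keep [01001100], append 000
= 01001100000

Answer: 01001100000 (608)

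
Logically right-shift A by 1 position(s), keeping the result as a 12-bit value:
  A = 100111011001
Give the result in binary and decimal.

Logical shift right by 1: drop the bottom 1 bit(s), prepend 1 zero(s) on the left.
  100111011001  ->  keep [10011101100], discard [1], prepend 0
= 010011101100

Answer: 010011101100 (1260)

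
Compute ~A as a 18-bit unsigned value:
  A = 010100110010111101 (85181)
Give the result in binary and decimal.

Flip each bit (0->1, 1->0):
  010100110010111101
  101011001101000010

Answer: 101011001101000010 (176962)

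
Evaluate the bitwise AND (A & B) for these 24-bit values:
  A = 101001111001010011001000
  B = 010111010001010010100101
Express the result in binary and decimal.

Apply & to each column (1 only where both bits are 1):
  101001111001010011001000
& 010111010001010010100101
--------------------------
  000001010001010010000000

Answer: 000001010001010010000000 (332928)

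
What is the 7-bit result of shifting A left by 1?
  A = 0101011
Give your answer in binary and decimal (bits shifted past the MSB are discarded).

Shift left by 1: drop the top 1 bit(s), append 1 zero(s) on the right.
  0101011  ->  discard [0], keep [101011], append 0
= 1010110

Answer: 1010110 (86)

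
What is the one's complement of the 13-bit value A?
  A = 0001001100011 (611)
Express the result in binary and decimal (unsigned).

Flip each bit (0->1, 1->0):
  0001001100011
  1110110011100

Answer: 1110110011100 (7580)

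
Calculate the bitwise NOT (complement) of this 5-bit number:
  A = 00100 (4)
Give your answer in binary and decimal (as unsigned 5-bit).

Flip each bit (0->1, 1->0):
  00100
  11011

Answer: 11011 (27)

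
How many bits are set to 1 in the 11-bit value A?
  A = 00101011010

00101011010
1-bits at positions (from bit 0 = LSB): 1, 3, 4, 6, 8
Count = 5

Answer: 5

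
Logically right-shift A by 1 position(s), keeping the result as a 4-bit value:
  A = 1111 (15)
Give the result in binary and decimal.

Logical shift right by 1: drop the bottom 1 bit(s), prepend 1 zero(s) on the left.
  1111  ->  keep [111], discard [1], prepend 0
= 0111

Answer: 0111 (7)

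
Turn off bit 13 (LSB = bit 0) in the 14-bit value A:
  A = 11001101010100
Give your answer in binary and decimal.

Mask = ~(1 << 13) = 01111111111111
Bit 13 of A is 1, so AND-ing with the mask clears it to 0.
  11001101010100
& 01111111111111
----------------
  01001101010100

Answer: 01001101010100 (4948)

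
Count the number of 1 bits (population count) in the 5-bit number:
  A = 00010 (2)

00010
1-bits at positions (from bit 0 = LSB): 1
Count = 1

Answer: 1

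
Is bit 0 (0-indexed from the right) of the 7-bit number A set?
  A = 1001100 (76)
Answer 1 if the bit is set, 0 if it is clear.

Bit 0 is the 1st from the right.
  1001100
        ^
That bit is 0.

Answer: 0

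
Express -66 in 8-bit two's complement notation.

1. Binary of +66:  01000010
2. Invert bits:     10111101
3. Add 1:           10111110

Answer: 10111110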